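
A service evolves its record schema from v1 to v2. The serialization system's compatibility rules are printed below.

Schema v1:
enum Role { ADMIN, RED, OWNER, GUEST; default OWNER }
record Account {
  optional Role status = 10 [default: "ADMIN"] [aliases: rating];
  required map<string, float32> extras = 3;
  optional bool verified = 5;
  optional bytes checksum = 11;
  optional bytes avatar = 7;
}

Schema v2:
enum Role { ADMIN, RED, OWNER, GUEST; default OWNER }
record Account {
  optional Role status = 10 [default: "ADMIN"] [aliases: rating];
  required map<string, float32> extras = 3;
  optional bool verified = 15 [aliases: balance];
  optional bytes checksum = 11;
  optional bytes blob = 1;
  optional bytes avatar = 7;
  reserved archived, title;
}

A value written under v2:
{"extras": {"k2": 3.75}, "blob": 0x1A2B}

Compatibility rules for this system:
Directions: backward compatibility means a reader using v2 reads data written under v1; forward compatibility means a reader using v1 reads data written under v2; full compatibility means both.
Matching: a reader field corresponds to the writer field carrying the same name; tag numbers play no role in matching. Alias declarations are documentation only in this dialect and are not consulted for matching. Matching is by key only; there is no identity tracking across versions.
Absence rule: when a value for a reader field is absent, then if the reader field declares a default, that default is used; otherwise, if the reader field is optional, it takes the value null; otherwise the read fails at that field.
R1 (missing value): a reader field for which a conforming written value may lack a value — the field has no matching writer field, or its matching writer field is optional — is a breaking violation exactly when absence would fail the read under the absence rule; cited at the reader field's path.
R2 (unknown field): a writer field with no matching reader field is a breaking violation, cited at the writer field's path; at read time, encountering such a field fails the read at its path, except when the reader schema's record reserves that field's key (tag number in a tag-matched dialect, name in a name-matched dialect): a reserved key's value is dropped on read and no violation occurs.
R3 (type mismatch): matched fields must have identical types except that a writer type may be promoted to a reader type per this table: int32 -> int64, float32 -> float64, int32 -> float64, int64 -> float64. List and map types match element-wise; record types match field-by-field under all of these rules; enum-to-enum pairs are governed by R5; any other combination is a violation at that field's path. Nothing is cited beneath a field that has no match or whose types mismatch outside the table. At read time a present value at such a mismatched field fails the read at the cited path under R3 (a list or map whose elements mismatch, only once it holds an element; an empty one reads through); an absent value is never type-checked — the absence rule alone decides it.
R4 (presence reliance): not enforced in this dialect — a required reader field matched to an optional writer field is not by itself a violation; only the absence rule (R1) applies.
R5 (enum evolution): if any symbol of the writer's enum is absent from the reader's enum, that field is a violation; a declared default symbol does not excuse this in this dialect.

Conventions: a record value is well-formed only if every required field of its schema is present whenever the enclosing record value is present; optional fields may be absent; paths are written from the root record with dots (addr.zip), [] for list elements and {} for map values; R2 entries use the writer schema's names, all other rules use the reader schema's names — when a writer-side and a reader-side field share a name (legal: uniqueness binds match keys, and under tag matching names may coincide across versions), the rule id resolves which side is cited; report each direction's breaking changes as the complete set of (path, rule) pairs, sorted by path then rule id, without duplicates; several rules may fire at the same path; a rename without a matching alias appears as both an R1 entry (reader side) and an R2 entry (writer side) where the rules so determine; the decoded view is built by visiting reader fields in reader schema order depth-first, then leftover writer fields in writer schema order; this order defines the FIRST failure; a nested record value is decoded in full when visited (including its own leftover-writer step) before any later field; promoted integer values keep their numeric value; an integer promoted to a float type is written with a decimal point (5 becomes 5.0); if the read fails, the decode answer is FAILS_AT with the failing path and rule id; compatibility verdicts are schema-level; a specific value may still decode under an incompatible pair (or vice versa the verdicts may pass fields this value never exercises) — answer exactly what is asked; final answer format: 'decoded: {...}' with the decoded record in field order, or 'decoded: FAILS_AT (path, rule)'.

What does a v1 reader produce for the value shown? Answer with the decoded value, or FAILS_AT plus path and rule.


decoded: FAILS_AT (blob, R2)

each type pair in Account: writer, then reader
decoding the Account value with the v1 reader:
  status := "ADMIN" (absent -> default)
  extras := {"k2": 3.75}
  verified := null (absent, optional -> null)
  checksum := null (absent, optional -> null)
  avatar := null (absent, optional -> null)
  read fails at blob under R2 (unknown field)
  => FAILS_AT (blob, R2)
ruling out the remaining Account differences:
  field verified in record Account: tag 5 changed to 15 -> triggers nothing under the printed rules; the Account answer is the same either way


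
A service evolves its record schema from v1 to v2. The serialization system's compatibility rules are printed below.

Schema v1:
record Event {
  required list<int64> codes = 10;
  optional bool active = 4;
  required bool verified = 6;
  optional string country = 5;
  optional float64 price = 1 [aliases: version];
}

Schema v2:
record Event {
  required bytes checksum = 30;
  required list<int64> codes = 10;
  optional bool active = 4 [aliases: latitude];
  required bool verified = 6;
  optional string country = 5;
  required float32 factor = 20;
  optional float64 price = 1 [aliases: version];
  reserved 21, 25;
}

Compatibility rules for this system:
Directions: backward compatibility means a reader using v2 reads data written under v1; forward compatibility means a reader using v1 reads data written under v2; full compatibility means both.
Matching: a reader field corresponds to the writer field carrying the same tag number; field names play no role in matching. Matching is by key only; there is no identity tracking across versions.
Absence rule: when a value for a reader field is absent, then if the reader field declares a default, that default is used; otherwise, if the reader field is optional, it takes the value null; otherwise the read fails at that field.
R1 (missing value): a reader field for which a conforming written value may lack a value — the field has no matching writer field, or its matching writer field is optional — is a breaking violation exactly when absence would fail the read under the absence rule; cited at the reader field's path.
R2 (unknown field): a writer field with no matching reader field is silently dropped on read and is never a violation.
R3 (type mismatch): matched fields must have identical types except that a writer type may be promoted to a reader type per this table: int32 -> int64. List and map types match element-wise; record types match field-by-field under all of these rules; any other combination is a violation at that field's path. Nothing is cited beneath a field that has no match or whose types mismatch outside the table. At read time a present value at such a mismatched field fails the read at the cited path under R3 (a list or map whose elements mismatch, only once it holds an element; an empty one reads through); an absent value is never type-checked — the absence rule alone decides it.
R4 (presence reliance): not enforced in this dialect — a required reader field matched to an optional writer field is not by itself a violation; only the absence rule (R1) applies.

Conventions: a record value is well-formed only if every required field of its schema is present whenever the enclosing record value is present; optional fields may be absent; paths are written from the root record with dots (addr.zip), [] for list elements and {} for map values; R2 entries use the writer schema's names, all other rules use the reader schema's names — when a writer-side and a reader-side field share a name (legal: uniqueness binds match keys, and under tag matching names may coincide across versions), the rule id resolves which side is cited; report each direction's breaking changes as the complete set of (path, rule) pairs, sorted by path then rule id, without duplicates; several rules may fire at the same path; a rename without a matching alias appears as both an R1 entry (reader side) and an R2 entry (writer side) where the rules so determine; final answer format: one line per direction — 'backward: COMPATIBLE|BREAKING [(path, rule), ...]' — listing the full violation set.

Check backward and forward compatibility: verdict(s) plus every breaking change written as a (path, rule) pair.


backward: BREAKING [(checksum, R1), (factor, R1)]; forward: COMPATIBLE []

each type pair in Event: writer, then reader
backward on Event — v2 reading data written by v1:
  checksum has no writer counterpart
  codes: list<int64> -> list<int64>, writer required; from codes
  active: bool -> bool, writer optional; from active
  verified: bool -> bool, writer required; from verified
  country: string -> string, writer optional; from country
  factor has no writer counterpart
  price: float64 -> float64, writer optional; from price
  breaking: (checksum, R1)
  breaking: (factor, R1)
  backward on Event therefore BREAKING (2)
forward on Event — v1 reading data written by v2:
  codes: list<int64> -> list<int64>, writer required; from codes
  active: bool -> bool, writer optional; from active
  verified: bool -> bool, writer required; from verified
  country: string -> string, writer optional; from country
  price: float64 -> float64, writer optional; from price
  leftover writer field: checksum
  leftover writer field: factor
  => forward verdict for Event: COMPATIBLE, no violations


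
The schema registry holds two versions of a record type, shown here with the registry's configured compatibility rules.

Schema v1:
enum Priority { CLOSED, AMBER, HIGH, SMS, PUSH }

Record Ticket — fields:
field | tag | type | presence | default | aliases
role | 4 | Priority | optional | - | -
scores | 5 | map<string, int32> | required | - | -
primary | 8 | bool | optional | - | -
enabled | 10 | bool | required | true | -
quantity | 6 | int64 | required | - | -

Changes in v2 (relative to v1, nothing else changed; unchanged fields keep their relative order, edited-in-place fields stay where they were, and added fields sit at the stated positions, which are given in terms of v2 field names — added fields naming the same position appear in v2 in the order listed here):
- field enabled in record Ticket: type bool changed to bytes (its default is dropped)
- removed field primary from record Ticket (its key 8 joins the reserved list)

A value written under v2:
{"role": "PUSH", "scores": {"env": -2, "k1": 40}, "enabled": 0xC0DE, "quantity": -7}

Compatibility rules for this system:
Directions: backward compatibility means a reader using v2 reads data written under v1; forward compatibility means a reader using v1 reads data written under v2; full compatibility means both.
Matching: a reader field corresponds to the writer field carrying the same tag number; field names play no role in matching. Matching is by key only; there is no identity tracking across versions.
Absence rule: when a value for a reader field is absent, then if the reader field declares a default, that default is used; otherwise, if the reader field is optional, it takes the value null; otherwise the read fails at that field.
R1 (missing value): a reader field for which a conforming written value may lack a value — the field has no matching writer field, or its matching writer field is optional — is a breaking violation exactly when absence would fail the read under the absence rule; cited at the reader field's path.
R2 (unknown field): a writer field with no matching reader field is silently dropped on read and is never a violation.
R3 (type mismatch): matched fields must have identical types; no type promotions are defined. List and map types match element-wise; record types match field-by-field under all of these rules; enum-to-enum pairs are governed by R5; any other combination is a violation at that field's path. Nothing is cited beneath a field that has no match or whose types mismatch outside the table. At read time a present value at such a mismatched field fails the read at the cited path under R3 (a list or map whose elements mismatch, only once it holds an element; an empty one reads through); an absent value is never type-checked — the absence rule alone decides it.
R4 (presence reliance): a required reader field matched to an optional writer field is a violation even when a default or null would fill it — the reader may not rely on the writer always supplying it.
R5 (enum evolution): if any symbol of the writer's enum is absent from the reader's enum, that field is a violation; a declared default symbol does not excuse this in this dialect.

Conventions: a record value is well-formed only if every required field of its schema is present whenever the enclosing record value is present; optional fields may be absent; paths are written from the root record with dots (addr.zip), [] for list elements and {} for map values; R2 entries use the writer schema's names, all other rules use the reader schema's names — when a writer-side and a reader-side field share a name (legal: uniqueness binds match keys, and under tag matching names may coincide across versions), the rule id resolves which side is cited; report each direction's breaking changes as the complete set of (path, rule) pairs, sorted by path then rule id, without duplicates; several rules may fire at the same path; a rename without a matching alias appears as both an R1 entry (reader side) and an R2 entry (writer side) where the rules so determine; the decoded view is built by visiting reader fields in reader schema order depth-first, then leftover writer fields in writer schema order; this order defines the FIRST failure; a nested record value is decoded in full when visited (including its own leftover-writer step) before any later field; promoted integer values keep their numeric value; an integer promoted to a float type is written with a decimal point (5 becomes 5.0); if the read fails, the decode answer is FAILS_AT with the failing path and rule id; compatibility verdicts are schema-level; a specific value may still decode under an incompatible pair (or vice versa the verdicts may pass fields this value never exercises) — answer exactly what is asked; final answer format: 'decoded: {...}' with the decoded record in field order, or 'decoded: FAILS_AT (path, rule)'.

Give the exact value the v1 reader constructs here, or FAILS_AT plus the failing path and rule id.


decoded: FAILS_AT (enabled, R3)

the writer's type comes first in each Ticket pair
migrating the Ticket value to v1:
  role := "PUSH"
  scores := {"env": -2, "k1": 40}
  primary := null (not supplied -> null)
  read fails at enabled under R3
  => FAILS_AT (enabled, R3)
checking off the Ticket differences that do not matter here:
  removed field primary from record Ticket (its key 8 joins the reserved list) -> no rule fires on it and the decoded Ticket view is identical with or without it


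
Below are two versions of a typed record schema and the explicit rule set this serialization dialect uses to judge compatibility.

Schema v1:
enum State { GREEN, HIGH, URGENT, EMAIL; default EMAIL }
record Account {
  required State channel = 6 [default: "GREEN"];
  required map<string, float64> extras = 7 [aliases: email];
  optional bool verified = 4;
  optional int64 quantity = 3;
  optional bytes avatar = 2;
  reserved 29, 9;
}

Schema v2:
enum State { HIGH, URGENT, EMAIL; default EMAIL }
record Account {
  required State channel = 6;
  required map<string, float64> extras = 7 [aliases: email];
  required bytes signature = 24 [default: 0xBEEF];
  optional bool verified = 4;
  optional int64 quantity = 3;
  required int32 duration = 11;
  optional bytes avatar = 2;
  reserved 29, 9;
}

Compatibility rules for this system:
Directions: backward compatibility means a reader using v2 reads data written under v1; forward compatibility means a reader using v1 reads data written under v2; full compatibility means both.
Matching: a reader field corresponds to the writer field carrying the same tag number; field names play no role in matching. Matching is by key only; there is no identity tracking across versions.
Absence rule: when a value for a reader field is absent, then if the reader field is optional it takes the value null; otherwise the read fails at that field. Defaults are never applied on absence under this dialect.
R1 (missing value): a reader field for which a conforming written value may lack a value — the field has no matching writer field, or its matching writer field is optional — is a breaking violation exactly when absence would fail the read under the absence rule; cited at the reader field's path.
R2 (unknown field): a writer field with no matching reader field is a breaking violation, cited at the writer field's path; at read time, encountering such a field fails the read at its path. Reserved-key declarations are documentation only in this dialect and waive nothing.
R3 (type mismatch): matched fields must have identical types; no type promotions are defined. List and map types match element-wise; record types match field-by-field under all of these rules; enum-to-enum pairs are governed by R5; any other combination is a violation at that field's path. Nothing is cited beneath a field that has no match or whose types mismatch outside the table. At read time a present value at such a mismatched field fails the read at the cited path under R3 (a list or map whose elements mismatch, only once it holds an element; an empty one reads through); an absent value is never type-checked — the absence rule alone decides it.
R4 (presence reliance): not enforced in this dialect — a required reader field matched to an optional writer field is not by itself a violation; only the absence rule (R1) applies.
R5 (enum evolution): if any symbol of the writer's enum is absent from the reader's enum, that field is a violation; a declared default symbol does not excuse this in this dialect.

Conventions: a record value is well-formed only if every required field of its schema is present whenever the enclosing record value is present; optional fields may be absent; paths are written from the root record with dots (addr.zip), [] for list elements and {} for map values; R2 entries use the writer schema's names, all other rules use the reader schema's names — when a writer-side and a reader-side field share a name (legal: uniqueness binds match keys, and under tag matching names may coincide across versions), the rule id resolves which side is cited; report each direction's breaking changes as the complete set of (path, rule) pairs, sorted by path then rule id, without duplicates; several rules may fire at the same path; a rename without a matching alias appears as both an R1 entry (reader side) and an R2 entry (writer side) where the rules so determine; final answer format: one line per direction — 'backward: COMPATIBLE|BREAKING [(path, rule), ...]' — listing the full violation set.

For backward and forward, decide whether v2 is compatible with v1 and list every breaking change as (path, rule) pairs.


backward: BREAKING [(channel, R5), (duration, R1), (signature, R1)]; forward: BREAKING [(duration, R2), (signature, R2)]

the writer's type comes first in each Account pair
backward analysis of Account with v2 as reader and v1 as writer:
  channel: paired with writer channel (State -> State; writer required)
  extras: paired with writer extras (map<string, float64> -> map<string, float64>; writer required)
  signature: no writer match
  verified: paired with writer verified (bool -> bool; writer optional)
  quantity: paired with writer quantity (int64 -> int64; writer optional)
  duration: no writer match
  avatar: paired with writer avatar (bytes -> bytes; writer optional)
  violation R5 at channel
  violation R1 at duration
  violation R1 at signature
  backward on Account therefore BREAKING (3)
forward analysis of Account with v1 as reader and v2 as writer:
  channel: paired with writer channel (State -> State; writer required)
  extras: paired with writer extras (map<string, float64> -> map<string, float64>; writer required)
  verified: paired with writer verified (bool -> bool; writer optional)
  quantity: paired with writer quantity (int64 -> int64; writer optional)
  avatar: paired with writer avatar (bytes -> bytes; writer optional)
  writer field signature has no reader counterpart
  writer field duration has no reader counterpart
  violation R2 at duration
  violation R2 at signature
  forward on Account therefore BREAKING (2)


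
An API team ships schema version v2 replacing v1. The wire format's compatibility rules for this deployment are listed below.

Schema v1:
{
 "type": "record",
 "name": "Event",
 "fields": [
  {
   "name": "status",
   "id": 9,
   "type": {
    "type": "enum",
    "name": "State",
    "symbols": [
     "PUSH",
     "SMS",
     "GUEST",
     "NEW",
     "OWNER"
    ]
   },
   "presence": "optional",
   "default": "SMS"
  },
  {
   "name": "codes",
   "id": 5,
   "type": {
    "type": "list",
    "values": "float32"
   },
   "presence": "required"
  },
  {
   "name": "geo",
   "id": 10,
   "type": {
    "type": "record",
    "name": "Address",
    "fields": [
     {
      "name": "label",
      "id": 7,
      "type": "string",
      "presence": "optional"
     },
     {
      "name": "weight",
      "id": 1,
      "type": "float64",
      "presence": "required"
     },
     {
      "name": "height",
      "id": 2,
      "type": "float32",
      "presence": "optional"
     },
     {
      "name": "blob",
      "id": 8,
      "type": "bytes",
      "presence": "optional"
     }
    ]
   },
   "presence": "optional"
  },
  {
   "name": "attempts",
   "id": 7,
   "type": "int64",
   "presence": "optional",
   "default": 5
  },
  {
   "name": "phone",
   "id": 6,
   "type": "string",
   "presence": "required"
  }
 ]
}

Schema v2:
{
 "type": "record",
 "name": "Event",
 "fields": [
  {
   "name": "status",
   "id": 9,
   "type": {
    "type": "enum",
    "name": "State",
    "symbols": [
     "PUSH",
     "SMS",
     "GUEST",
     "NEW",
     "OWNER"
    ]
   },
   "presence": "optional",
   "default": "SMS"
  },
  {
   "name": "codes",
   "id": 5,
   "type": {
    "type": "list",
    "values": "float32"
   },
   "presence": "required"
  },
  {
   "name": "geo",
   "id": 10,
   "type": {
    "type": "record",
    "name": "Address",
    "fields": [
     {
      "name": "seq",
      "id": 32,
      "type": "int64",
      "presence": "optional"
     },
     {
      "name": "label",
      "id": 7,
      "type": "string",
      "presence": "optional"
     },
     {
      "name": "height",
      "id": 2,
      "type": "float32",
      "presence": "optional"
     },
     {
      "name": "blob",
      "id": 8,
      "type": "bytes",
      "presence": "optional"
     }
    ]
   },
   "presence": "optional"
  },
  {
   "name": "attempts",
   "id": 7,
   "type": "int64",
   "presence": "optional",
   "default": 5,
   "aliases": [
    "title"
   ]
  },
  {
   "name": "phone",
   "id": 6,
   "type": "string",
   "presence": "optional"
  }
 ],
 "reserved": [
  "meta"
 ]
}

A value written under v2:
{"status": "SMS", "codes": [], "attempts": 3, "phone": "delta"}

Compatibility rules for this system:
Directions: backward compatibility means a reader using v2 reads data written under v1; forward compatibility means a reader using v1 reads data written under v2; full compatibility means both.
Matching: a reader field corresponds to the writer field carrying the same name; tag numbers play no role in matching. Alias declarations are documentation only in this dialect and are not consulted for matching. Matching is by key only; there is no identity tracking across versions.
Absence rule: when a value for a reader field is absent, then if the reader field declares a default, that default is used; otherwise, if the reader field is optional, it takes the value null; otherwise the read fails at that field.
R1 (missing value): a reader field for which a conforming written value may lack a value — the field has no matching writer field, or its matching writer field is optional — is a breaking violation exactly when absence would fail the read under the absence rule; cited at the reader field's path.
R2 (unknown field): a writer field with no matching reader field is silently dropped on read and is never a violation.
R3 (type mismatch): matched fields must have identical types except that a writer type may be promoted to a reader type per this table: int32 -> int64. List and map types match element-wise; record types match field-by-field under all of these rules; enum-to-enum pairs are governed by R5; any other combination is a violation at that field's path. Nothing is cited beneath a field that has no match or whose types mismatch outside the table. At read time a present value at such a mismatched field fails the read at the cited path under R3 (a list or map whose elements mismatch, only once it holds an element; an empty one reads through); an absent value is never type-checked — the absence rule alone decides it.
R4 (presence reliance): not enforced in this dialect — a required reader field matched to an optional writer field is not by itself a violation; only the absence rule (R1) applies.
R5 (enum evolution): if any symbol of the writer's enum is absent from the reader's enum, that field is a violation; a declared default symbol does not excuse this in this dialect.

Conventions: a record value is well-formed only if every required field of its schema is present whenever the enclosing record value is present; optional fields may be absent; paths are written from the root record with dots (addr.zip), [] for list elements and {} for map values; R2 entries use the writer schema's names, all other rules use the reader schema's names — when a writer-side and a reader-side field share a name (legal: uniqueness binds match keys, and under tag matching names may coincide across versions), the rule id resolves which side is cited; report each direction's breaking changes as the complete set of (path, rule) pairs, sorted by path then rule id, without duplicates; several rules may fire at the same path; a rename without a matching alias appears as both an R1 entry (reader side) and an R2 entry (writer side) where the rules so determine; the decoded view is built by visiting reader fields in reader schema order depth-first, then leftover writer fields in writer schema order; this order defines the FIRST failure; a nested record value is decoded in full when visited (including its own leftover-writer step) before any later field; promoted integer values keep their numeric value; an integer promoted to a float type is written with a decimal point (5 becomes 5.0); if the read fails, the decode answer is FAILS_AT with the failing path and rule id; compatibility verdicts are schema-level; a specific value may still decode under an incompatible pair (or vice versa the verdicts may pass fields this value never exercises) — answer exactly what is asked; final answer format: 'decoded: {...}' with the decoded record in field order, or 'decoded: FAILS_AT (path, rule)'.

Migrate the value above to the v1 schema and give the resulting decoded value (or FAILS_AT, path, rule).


each type pair in Event: writer, then reader
decode walk for Event under reader schema v1:
  status := "SMS"
  codes := []
  geo := null (absent, optional -> null)
  attempts := 3
  phone := "delta"
  => decoded: {"status": "SMS", "codes": [], "geo": null, "attempts": 3, "phone": "delta"}
diffs on Event not affecting the asked answer:
  removed field weight from record Address -> affects the rule determinations only; this particular Event value decodes identically
  added field seq to record Address: optional int64, tag 32 (in v2 it sits immediately before label) -> no rule fires on it and the decoded Event view is identical with or without it
  field phone in record Event: required changed to optional -> affects the rule determinations only; this particular Event value decodes identically

decoded: {"status": "SMS", "codes": [], "geo": null, "attempts": 3, "phone": "delta"}


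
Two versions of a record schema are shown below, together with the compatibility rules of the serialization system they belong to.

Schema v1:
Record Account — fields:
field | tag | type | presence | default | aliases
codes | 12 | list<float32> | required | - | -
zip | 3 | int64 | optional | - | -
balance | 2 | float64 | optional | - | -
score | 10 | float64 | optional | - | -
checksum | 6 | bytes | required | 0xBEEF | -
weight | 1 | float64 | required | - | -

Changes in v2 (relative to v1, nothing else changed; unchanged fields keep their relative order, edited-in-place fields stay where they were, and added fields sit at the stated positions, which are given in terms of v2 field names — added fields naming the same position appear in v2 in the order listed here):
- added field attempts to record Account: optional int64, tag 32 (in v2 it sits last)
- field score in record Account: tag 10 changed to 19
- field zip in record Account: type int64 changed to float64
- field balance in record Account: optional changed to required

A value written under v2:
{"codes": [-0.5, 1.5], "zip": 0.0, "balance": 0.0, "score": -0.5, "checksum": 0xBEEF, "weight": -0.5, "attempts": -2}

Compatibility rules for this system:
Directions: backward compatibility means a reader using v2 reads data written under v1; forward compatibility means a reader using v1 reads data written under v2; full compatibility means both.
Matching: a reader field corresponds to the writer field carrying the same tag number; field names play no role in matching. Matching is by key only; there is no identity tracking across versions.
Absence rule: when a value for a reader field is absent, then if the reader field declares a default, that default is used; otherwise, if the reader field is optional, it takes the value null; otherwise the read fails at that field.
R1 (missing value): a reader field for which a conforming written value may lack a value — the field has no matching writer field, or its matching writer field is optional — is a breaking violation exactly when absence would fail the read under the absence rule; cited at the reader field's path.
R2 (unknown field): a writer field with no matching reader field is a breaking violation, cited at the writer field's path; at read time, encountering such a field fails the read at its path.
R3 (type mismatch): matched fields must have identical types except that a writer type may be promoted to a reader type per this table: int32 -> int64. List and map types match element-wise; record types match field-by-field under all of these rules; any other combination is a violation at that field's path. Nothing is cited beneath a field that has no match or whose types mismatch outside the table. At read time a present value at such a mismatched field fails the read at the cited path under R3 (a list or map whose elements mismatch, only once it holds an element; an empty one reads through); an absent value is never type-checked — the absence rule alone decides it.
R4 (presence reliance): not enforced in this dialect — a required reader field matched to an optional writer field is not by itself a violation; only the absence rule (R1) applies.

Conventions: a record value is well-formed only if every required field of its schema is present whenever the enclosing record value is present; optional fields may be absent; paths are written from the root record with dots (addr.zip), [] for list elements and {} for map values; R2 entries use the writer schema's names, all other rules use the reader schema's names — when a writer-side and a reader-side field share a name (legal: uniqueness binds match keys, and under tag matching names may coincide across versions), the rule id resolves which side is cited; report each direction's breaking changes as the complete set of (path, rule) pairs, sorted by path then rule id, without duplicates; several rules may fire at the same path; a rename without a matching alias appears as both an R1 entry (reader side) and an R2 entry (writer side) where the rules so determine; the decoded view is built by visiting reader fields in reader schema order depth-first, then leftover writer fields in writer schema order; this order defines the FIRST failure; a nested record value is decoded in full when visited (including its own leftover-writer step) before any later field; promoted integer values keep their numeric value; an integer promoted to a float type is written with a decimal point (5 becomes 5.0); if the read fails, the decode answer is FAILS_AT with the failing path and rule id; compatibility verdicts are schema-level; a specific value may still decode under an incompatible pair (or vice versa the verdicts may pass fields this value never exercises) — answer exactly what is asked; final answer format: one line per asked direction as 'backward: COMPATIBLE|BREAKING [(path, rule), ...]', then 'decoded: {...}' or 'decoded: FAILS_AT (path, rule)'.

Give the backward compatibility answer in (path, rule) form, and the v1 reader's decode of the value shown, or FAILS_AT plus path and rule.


arrows below run writer -> reader for Account
backward analysis of Account with v2 as reader and v1 as writer:
  codes: list<float32> -> list<float32>, writer required; from codes
  zip: int64 -> float64, writer optional; from zip
  balance: float64 -> float64, writer optional; from balance
  no writer field matches reader score
  checksum: bytes -> bytes, writer required; from checksum
  weight: float64 -> float64, writer required; from weight
  no writer field matches reader attempts
  writer field score has no reader counterpart
  breaking: (balance, R1)
  breaking: (score, R2)
  breaking: (zip, R3)
  => backward verdict for Account: BREAKING, 3 violation(s)
decode walk for Account under reader schema v1:
  codes := [-0.5, 1.5]
  read fails at zip under R3
  => FAILS_AT (zip, R3)
diffs on Account not affecting the asked answer:
  added field attempts to record Account: optional int64, tag 32 (in v2 it sits last) -> its effect on Account is confined to the forward direction, not asked

backward: BREAKING [(balance, R1), (score, R2), (zip, R3)]; decoded: FAILS_AT (zip, R3)


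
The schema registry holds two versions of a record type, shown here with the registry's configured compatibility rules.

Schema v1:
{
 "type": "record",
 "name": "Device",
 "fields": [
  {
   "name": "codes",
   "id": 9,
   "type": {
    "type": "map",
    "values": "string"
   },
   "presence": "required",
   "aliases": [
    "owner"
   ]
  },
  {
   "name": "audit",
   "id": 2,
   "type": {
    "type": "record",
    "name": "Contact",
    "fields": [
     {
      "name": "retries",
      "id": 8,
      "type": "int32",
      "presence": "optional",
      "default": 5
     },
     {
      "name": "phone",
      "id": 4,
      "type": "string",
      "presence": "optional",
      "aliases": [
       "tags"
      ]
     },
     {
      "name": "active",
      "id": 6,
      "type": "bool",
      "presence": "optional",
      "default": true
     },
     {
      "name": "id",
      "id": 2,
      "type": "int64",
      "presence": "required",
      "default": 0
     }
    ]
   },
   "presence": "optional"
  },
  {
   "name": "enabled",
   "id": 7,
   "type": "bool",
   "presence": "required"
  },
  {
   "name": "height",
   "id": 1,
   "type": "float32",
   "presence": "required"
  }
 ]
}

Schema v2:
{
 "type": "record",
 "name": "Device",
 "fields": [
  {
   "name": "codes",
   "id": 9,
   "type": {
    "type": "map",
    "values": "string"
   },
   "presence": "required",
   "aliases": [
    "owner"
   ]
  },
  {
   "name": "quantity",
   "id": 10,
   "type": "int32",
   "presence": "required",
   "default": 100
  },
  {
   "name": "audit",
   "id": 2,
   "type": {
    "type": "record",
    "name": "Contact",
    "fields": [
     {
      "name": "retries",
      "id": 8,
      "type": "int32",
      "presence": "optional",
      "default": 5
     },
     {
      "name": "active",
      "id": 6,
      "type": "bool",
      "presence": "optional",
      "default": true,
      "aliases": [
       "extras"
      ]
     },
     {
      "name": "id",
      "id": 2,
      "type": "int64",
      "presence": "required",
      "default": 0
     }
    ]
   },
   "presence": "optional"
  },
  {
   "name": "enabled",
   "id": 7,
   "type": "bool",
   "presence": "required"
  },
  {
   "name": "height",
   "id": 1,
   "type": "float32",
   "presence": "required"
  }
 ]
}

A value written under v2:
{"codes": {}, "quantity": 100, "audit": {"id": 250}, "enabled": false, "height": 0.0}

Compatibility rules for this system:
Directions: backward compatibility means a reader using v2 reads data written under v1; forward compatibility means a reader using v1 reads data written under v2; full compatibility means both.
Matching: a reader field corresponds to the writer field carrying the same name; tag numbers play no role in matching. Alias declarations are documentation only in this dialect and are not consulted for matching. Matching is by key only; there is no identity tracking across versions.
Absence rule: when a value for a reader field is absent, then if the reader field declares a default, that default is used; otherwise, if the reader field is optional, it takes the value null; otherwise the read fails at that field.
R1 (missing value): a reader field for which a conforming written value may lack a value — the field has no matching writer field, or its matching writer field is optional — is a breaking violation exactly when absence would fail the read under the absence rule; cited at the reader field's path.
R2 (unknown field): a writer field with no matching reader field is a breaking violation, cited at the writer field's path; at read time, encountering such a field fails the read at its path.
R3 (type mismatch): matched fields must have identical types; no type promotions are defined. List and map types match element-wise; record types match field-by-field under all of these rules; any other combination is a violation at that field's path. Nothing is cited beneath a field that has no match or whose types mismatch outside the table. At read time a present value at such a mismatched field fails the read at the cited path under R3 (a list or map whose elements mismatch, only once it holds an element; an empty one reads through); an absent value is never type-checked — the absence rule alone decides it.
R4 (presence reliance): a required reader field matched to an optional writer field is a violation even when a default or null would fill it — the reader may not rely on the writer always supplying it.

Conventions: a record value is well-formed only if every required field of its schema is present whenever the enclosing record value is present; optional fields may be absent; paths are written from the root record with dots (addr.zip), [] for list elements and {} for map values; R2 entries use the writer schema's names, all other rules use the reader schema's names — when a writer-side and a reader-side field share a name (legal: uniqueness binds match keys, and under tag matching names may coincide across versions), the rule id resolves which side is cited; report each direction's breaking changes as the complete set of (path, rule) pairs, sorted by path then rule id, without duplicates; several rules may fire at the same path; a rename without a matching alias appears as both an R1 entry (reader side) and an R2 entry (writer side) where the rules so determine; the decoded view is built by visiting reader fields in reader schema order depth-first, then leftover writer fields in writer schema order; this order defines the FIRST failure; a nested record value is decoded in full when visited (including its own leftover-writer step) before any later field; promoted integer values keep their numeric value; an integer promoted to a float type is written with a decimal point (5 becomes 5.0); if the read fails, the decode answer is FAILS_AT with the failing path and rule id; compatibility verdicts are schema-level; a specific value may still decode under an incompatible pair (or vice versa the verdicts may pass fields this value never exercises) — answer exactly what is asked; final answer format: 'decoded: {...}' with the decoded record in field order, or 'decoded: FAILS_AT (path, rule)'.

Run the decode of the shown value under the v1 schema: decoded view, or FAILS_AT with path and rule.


decoded: FAILS_AT (quantity, R2)

in Device below, arrows point writer -> reader
migrating the Device value to v1:
  codes := {}
  audit.retries := 5 (no value, default fills)
  audit.phone := null (not supplied -> null)
  audit.active := true (no value, default fills)
  audit.id := 250
  enabled := false
  height := 0.0
  read fails at quantity under R2 (unknown field)
  => FAILS_AT (quantity, R2)
checking off the Device differences that do not matter here:
  removed field phone from record Contact -> matters for Device compatibility verdicts, not for this value's decode
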